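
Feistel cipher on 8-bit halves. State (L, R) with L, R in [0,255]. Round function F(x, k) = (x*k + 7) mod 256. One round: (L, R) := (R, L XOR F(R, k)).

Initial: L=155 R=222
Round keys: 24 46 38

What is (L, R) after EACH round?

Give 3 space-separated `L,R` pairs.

Answer: 222,76 76,113 113,129

Derivation:
Round 1 (k=24): L=222 R=76
Round 2 (k=46): L=76 R=113
Round 3 (k=38): L=113 R=129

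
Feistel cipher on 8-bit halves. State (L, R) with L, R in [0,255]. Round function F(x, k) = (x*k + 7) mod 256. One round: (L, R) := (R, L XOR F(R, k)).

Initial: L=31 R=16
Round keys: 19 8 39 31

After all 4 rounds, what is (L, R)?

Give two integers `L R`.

Answer: 96 240

Derivation:
Round 1 (k=19): L=16 R=40
Round 2 (k=8): L=40 R=87
Round 3 (k=39): L=87 R=96
Round 4 (k=31): L=96 R=240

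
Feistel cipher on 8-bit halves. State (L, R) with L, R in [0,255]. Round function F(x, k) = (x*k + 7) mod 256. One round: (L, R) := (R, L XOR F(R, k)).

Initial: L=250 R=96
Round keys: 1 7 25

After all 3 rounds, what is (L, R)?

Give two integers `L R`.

Round 1 (k=1): L=96 R=157
Round 2 (k=7): L=157 R=50
Round 3 (k=25): L=50 R=116

Answer: 50 116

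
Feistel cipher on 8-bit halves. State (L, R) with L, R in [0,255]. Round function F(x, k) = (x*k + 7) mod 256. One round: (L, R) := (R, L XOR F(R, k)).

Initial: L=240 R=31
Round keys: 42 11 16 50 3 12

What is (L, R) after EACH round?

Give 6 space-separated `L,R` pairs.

Round 1 (k=42): L=31 R=237
Round 2 (k=11): L=237 R=41
Round 3 (k=16): L=41 R=122
Round 4 (k=50): L=122 R=242
Round 5 (k=3): L=242 R=167
Round 6 (k=12): L=167 R=41

Answer: 31,237 237,41 41,122 122,242 242,167 167,41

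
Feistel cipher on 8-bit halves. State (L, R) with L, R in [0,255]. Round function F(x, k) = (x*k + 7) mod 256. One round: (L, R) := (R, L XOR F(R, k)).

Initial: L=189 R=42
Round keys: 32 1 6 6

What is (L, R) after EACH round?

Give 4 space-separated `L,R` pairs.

Answer: 42,250 250,43 43,243 243,146

Derivation:
Round 1 (k=32): L=42 R=250
Round 2 (k=1): L=250 R=43
Round 3 (k=6): L=43 R=243
Round 4 (k=6): L=243 R=146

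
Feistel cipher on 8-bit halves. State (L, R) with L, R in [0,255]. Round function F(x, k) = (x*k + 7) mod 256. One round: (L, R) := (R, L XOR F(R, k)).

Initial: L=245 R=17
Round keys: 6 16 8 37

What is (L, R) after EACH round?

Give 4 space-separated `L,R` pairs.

Round 1 (k=6): L=17 R=152
Round 2 (k=16): L=152 R=150
Round 3 (k=8): L=150 R=47
Round 4 (k=37): L=47 R=68

Answer: 17,152 152,150 150,47 47,68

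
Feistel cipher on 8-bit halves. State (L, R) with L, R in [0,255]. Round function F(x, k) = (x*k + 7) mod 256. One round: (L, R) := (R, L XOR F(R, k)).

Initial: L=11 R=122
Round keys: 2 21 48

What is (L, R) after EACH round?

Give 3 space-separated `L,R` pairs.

Round 1 (k=2): L=122 R=240
Round 2 (k=21): L=240 R=205
Round 3 (k=48): L=205 R=135

Answer: 122,240 240,205 205,135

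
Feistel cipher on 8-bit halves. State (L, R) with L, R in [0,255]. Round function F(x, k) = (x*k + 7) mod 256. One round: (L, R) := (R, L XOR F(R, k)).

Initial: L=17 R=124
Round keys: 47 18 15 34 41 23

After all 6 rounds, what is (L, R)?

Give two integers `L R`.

Answer: 105 10

Derivation:
Round 1 (k=47): L=124 R=218
Round 2 (k=18): L=218 R=39
Round 3 (k=15): L=39 R=138
Round 4 (k=34): L=138 R=124
Round 5 (k=41): L=124 R=105
Round 6 (k=23): L=105 R=10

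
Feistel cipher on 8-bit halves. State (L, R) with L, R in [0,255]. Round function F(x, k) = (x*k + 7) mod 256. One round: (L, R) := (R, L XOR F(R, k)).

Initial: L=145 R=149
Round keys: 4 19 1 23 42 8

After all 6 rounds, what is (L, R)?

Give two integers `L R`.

Answer: 230 197

Derivation:
Round 1 (k=4): L=149 R=202
Round 2 (k=19): L=202 R=144
Round 3 (k=1): L=144 R=93
Round 4 (k=23): L=93 R=242
Round 5 (k=42): L=242 R=230
Round 6 (k=8): L=230 R=197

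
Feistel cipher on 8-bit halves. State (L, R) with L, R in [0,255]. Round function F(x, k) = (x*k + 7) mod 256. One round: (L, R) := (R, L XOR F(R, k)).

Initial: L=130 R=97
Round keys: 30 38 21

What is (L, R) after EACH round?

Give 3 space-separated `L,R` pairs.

Round 1 (k=30): L=97 R=231
Round 2 (k=38): L=231 R=48
Round 3 (k=21): L=48 R=16

Answer: 97,231 231,48 48,16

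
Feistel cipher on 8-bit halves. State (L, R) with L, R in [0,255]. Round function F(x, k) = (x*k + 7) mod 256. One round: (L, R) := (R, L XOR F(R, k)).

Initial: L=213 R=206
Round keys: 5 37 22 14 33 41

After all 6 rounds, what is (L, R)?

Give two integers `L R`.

Round 1 (k=5): L=206 R=216
Round 2 (k=37): L=216 R=241
Round 3 (k=22): L=241 R=101
Round 4 (k=14): L=101 R=124
Round 5 (k=33): L=124 R=102
Round 6 (k=41): L=102 R=33

Answer: 102 33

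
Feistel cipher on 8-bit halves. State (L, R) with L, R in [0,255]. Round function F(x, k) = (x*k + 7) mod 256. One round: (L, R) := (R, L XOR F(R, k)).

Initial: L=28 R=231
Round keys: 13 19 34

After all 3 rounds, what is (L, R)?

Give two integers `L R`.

Round 1 (k=13): L=231 R=222
Round 2 (k=19): L=222 R=102
Round 3 (k=34): L=102 R=77

Answer: 102 77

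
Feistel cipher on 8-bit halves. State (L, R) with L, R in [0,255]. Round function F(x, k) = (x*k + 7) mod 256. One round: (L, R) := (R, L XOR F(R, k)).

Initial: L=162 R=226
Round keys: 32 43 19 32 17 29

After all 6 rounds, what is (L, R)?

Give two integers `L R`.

Round 1 (k=32): L=226 R=229
Round 2 (k=43): L=229 R=156
Round 3 (k=19): L=156 R=126
Round 4 (k=32): L=126 R=91
Round 5 (k=17): L=91 R=108
Round 6 (k=29): L=108 R=24

Answer: 108 24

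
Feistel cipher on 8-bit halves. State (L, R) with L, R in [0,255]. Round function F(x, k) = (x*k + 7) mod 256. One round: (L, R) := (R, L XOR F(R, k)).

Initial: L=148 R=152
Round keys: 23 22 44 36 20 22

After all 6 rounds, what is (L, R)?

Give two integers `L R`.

Round 1 (k=23): L=152 R=59
Round 2 (k=22): L=59 R=129
Round 3 (k=44): L=129 R=8
Round 4 (k=36): L=8 R=166
Round 5 (k=20): L=166 R=247
Round 6 (k=22): L=247 R=231

Answer: 247 231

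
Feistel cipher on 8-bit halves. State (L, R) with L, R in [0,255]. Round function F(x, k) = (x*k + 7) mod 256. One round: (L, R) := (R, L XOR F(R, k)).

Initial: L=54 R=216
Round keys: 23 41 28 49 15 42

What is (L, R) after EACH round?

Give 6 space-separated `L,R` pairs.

Round 1 (k=23): L=216 R=89
Round 2 (k=41): L=89 R=144
Round 3 (k=28): L=144 R=158
Round 4 (k=49): L=158 R=213
Round 5 (k=15): L=213 R=28
Round 6 (k=42): L=28 R=74

Answer: 216,89 89,144 144,158 158,213 213,28 28,74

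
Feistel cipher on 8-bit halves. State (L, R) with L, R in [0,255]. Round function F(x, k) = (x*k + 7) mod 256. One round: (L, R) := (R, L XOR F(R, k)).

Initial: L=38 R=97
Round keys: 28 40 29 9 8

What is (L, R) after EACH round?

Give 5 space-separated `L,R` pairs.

Answer: 97,133 133,174 174,56 56,81 81,183

Derivation:
Round 1 (k=28): L=97 R=133
Round 2 (k=40): L=133 R=174
Round 3 (k=29): L=174 R=56
Round 4 (k=9): L=56 R=81
Round 5 (k=8): L=81 R=183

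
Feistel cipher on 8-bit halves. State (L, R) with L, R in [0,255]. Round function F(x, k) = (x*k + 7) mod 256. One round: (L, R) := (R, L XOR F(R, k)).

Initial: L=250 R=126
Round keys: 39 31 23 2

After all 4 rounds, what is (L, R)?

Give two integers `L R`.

Round 1 (k=39): L=126 R=195
Round 2 (k=31): L=195 R=218
Round 3 (k=23): L=218 R=94
Round 4 (k=2): L=94 R=25

Answer: 94 25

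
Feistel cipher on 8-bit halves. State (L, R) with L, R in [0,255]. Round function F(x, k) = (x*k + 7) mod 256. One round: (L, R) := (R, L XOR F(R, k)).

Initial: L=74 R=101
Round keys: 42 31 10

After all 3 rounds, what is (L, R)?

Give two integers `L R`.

Round 1 (k=42): L=101 R=211
Round 2 (k=31): L=211 R=241
Round 3 (k=10): L=241 R=162

Answer: 241 162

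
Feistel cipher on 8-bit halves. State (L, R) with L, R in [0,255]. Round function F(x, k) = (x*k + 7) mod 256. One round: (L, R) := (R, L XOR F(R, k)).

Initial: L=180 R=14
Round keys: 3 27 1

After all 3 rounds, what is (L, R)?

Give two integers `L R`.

Round 1 (k=3): L=14 R=133
Round 2 (k=27): L=133 R=0
Round 3 (k=1): L=0 R=130

Answer: 0 130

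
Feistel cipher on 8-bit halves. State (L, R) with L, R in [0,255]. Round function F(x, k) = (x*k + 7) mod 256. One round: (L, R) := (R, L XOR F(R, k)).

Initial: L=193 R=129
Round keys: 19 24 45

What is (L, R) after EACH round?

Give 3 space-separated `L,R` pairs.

Round 1 (k=19): L=129 R=91
Round 2 (k=24): L=91 R=14
Round 3 (k=45): L=14 R=38

Answer: 129,91 91,14 14,38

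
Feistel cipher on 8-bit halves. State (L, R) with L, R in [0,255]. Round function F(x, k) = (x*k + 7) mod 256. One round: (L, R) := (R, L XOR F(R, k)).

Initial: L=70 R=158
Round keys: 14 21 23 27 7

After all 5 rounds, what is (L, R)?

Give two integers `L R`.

Round 1 (k=14): L=158 R=237
Round 2 (k=21): L=237 R=230
Round 3 (k=23): L=230 R=92
Round 4 (k=27): L=92 R=93
Round 5 (k=7): L=93 R=206

Answer: 93 206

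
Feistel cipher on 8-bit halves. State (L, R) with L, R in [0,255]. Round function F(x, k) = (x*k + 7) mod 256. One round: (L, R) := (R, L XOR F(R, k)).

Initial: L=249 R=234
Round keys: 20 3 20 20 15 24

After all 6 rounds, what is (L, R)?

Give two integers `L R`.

Round 1 (k=20): L=234 R=182
Round 2 (k=3): L=182 R=195
Round 3 (k=20): L=195 R=245
Round 4 (k=20): L=245 R=232
Round 5 (k=15): L=232 R=106
Round 6 (k=24): L=106 R=31

Answer: 106 31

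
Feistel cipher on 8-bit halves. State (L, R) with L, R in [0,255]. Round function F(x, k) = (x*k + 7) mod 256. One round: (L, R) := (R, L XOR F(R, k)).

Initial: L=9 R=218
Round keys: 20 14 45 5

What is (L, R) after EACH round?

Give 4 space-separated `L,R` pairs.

Round 1 (k=20): L=218 R=6
Round 2 (k=14): L=6 R=129
Round 3 (k=45): L=129 R=178
Round 4 (k=5): L=178 R=0

Answer: 218,6 6,129 129,178 178,0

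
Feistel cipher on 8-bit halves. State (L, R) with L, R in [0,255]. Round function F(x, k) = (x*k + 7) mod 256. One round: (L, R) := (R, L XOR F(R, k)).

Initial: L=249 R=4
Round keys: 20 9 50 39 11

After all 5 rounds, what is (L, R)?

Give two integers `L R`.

Answer: 233 221

Derivation:
Round 1 (k=20): L=4 R=174
Round 2 (k=9): L=174 R=33
Round 3 (k=50): L=33 R=215
Round 4 (k=39): L=215 R=233
Round 5 (k=11): L=233 R=221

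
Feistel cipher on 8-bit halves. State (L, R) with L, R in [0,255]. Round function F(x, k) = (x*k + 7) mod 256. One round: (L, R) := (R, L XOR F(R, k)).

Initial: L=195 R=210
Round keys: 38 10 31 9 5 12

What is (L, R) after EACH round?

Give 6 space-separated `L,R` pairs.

Answer: 210,240 240,181 181,2 2,172 172,97 97,63

Derivation:
Round 1 (k=38): L=210 R=240
Round 2 (k=10): L=240 R=181
Round 3 (k=31): L=181 R=2
Round 4 (k=9): L=2 R=172
Round 5 (k=5): L=172 R=97
Round 6 (k=12): L=97 R=63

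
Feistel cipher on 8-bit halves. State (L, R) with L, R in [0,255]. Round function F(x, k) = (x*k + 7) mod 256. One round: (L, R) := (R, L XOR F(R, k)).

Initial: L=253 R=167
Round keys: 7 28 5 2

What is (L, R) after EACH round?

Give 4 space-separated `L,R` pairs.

Answer: 167,101 101,180 180,238 238,87

Derivation:
Round 1 (k=7): L=167 R=101
Round 2 (k=28): L=101 R=180
Round 3 (k=5): L=180 R=238
Round 4 (k=2): L=238 R=87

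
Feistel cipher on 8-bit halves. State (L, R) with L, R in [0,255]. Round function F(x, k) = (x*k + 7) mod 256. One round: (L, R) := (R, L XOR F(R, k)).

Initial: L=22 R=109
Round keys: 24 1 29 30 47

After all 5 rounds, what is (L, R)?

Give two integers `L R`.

Round 1 (k=24): L=109 R=41
Round 2 (k=1): L=41 R=93
Round 3 (k=29): L=93 R=185
Round 4 (k=30): L=185 R=232
Round 5 (k=47): L=232 R=38

Answer: 232 38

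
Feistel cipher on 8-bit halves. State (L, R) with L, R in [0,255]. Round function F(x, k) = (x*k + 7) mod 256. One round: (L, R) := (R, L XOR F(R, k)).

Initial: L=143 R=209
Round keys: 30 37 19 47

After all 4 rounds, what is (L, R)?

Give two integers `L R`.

Answer: 117 42

Derivation:
Round 1 (k=30): L=209 R=10
Round 2 (k=37): L=10 R=168
Round 3 (k=19): L=168 R=117
Round 4 (k=47): L=117 R=42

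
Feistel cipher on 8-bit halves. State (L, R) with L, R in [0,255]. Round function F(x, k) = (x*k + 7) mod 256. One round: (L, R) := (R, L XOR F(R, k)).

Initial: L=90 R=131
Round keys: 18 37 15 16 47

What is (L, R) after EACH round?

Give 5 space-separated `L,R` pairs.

Answer: 131,103 103,105 105,73 73,254 254,224

Derivation:
Round 1 (k=18): L=131 R=103
Round 2 (k=37): L=103 R=105
Round 3 (k=15): L=105 R=73
Round 4 (k=16): L=73 R=254
Round 5 (k=47): L=254 R=224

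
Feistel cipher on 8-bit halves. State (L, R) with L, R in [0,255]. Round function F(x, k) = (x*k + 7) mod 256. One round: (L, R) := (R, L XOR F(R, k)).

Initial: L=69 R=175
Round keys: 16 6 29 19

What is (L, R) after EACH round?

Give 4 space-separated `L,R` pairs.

Round 1 (k=16): L=175 R=178
Round 2 (k=6): L=178 R=156
Round 3 (k=29): L=156 R=1
Round 4 (k=19): L=1 R=134

Answer: 175,178 178,156 156,1 1,134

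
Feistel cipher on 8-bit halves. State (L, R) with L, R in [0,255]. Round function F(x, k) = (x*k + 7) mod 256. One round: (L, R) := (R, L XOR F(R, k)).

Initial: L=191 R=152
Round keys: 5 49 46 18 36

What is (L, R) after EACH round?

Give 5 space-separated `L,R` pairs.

Round 1 (k=5): L=152 R=64
Round 2 (k=49): L=64 R=223
Round 3 (k=46): L=223 R=89
Round 4 (k=18): L=89 R=150
Round 5 (k=36): L=150 R=70

Answer: 152,64 64,223 223,89 89,150 150,70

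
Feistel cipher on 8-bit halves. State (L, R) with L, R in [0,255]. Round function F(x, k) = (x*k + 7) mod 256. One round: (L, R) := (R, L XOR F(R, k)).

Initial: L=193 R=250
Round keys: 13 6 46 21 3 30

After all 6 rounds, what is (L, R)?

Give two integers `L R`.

Answer: 27 76

Derivation:
Round 1 (k=13): L=250 R=120
Round 2 (k=6): L=120 R=45
Round 3 (k=46): L=45 R=101
Round 4 (k=21): L=101 R=125
Round 5 (k=3): L=125 R=27
Round 6 (k=30): L=27 R=76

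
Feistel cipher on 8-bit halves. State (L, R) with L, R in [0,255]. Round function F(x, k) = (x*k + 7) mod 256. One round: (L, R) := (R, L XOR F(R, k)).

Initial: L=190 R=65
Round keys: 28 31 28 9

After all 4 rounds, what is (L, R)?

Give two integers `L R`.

Answer: 166 150

Derivation:
Round 1 (k=28): L=65 R=157
Round 2 (k=31): L=157 R=75
Round 3 (k=28): L=75 R=166
Round 4 (k=9): L=166 R=150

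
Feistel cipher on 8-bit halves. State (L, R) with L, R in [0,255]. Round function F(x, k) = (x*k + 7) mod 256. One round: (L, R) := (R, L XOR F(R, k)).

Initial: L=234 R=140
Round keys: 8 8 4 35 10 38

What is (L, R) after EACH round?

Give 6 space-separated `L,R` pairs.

Round 1 (k=8): L=140 R=141
Round 2 (k=8): L=141 R=227
Round 3 (k=4): L=227 R=30
Round 4 (k=35): L=30 R=194
Round 5 (k=10): L=194 R=133
Round 6 (k=38): L=133 R=7

Answer: 140,141 141,227 227,30 30,194 194,133 133,7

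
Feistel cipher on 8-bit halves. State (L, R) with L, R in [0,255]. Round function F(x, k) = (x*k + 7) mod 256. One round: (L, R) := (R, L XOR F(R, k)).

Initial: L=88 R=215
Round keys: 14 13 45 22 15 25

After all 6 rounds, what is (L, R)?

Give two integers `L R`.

Answer: 234 195

Derivation:
Round 1 (k=14): L=215 R=145
Round 2 (k=13): L=145 R=179
Round 3 (k=45): L=179 R=239
Round 4 (k=22): L=239 R=34
Round 5 (k=15): L=34 R=234
Round 6 (k=25): L=234 R=195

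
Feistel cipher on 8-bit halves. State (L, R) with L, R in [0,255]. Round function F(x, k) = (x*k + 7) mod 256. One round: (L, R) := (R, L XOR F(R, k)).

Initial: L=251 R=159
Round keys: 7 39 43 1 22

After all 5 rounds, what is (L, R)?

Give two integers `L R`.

Round 1 (k=7): L=159 R=155
Round 2 (k=39): L=155 R=59
Round 3 (k=43): L=59 R=107
Round 4 (k=1): L=107 R=73
Round 5 (k=22): L=73 R=38

Answer: 73 38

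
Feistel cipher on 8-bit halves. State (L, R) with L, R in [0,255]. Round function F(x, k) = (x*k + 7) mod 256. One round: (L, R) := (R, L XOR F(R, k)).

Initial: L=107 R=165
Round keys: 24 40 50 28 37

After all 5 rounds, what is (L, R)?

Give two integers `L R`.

Round 1 (k=24): L=165 R=20
Round 2 (k=40): L=20 R=130
Round 3 (k=50): L=130 R=127
Round 4 (k=28): L=127 R=105
Round 5 (k=37): L=105 R=75

Answer: 105 75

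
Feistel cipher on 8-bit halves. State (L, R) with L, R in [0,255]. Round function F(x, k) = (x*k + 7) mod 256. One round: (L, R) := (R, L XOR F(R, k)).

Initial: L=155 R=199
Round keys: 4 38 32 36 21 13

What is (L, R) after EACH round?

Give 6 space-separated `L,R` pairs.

Answer: 199,184 184,144 144,191 191,115 115,201 201,79

Derivation:
Round 1 (k=4): L=199 R=184
Round 2 (k=38): L=184 R=144
Round 3 (k=32): L=144 R=191
Round 4 (k=36): L=191 R=115
Round 5 (k=21): L=115 R=201
Round 6 (k=13): L=201 R=79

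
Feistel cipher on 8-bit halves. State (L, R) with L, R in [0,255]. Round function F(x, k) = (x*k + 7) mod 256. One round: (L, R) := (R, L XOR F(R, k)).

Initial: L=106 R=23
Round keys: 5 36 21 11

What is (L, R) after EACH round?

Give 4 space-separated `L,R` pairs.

Round 1 (k=5): L=23 R=16
Round 2 (k=36): L=16 R=80
Round 3 (k=21): L=80 R=135
Round 4 (k=11): L=135 R=132

Answer: 23,16 16,80 80,135 135,132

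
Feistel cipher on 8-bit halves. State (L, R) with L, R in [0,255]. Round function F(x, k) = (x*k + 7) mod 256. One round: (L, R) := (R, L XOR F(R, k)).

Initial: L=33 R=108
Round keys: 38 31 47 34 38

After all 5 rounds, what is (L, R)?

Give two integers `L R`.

Round 1 (k=38): L=108 R=46
Round 2 (k=31): L=46 R=245
Round 3 (k=47): L=245 R=44
Round 4 (k=34): L=44 R=42
Round 5 (k=38): L=42 R=111

Answer: 42 111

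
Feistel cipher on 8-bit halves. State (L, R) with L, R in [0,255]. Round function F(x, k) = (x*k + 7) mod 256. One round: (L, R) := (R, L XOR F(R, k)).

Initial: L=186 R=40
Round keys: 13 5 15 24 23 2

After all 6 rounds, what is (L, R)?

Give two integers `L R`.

Answer: 218 116

Derivation:
Round 1 (k=13): L=40 R=181
Round 2 (k=5): L=181 R=184
Round 3 (k=15): L=184 R=122
Round 4 (k=24): L=122 R=207
Round 5 (k=23): L=207 R=218
Round 6 (k=2): L=218 R=116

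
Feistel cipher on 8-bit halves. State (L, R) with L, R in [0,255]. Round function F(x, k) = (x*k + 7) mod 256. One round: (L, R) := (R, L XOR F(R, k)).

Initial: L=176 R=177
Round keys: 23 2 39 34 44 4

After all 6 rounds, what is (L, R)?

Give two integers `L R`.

Round 1 (k=23): L=177 R=94
Round 2 (k=2): L=94 R=114
Round 3 (k=39): L=114 R=59
Round 4 (k=34): L=59 R=175
Round 5 (k=44): L=175 R=32
Round 6 (k=4): L=32 R=40

Answer: 32 40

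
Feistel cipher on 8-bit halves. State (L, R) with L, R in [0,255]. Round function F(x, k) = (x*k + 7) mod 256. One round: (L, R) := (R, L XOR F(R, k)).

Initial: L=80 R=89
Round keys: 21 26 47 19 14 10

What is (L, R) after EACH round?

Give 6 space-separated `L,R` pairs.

Answer: 89,4 4,54 54,245 245,0 0,242 242,123

Derivation:
Round 1 (k=21): L=89 R=4
Round 2 (k=26): L=4 R=54
Round 3 (k=47): L=54 R=245
Round 4 (k=19): L=245 R=0
Round 5 (k=14): L=0 R=242
Round 6 (k=10): L=242 R=123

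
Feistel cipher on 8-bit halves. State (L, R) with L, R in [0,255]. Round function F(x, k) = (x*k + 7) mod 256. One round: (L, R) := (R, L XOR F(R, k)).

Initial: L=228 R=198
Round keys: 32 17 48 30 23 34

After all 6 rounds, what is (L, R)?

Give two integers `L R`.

Answer: 72 180

Derivation:
Round 1 (k=32): L=198 R=35
Round 2 (k=17): L=35 R=156
Round 3 (k=48): L=156 R=100
Round 4 (k=30): L=100 R=35
Round 5 (k=23): L=35 R=72
Round 6 (k=34): L=72 R=180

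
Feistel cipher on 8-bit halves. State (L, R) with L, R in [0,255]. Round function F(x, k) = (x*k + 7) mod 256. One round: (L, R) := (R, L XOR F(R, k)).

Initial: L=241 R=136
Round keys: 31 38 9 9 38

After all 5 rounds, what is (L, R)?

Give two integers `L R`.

Answer: 48 155

Derivation:
Round 1 (k=31): L=136 R=142
Round 2 (k=38): L=142 R=147
Round 3 (k=9): L=147 R=188
Round 4 (k=9): L=188 R=48
Round 5 (k=38): L=48 R=155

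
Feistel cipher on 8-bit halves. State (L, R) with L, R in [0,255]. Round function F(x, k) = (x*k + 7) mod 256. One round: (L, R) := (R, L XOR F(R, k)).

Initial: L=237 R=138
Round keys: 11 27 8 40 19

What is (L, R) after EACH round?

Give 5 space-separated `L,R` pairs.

Answer: 138,24 24,5 5,55 55,154 154,66

Derivation:
Round 1 (k=11): L=138 R=24
Round 2 (k=27): L=24 R=5
Round 3 (k=8): L=5 R=55
Round 4 (k=40): L=55 R=154
Round 5 (k=19): L=154 R=66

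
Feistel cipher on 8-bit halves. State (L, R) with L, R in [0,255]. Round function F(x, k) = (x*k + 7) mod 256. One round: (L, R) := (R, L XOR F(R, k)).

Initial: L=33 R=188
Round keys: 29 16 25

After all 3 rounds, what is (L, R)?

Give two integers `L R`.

Round 1 (k=29): L=188 R=114
Round 2 (k=16): L=114 R=155
Round 3 (k=25): L=155 R=88

Answer: 155 88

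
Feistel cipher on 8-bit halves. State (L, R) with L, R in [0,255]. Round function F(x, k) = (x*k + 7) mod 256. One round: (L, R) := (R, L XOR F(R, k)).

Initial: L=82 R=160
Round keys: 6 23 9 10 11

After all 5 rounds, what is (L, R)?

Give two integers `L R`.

Round 1 (k=6): L=160 R=149
Round 2 (k=23): L=149 R=202
Round 3 (k=9): L=202 R=180
Round 4 (k=10): L=180 R=197
Round 5 (k=11): L=197 R=202

Answer: 197 202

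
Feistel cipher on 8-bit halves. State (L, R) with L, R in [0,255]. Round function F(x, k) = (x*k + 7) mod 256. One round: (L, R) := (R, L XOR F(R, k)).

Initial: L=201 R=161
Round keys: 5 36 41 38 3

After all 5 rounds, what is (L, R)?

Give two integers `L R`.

Answer: 229 226

Derivation:
Round 1 (k=5): L=161 R=229
Round 2 (k=36): L=229 R=154
Round 3 (k=41): L=154 R=84
Round 4 (k=38): L=84 R=229
Round 5 (k=3): L=229 R=226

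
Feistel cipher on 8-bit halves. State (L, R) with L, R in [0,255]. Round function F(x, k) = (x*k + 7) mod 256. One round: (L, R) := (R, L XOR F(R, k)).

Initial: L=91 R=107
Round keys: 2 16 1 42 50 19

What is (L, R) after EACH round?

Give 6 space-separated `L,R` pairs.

Answer: 107,134 134,12 12,149 149,117 117,116 116,214

Derivation:
Round 1 (k=2): L=107 R=134
Round 2 (k=16): L=134 R=12
Round 3 (k=1): L=12 R=149
Round 4 (k=42): L=149 R=117
Round 5 (k=50): L=117 R=116
Round 6 (k=19): L=116 R=214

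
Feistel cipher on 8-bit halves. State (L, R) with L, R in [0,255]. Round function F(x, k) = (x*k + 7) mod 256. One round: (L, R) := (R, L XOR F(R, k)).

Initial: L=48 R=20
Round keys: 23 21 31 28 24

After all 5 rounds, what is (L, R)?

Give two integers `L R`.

Round 1 (k=23): L=20 R=227
Round 2 (k=21): L=227 R=178
Round 3 (k=31): L=178 R=118
Round 4 (k=28): L=118 R=93
Round 5 (k=24): L=93 R=201

Answer: 93 201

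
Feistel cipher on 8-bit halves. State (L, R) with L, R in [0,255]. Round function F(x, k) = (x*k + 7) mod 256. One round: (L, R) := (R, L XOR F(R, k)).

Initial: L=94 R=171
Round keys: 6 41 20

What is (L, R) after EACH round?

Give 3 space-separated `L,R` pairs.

Round 1 (k=6): L=171 R=87
Round 2 (k=41): L=87 R=93
Round 3 (k=20): L=93 R=28

Answer: 171,87 87,93 93,28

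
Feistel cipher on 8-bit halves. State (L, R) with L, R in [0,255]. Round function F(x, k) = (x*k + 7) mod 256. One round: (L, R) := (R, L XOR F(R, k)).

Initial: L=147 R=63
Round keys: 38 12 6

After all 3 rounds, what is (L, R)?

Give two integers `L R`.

Round 1 (k=38): L=63 R=242
Round 2 (k=12): L=242 R=96
Round 3 (k=6): L=96 R=181

Answer: 96 181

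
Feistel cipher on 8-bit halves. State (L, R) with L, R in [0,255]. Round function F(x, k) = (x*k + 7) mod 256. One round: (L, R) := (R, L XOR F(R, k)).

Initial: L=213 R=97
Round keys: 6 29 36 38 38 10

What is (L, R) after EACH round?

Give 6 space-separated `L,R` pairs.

Answer: 97,152 152,94 94,167 167,143 143,230 230,140

Derivation:
Round 1 (k=6): L=97 R=152
Round 2 (k=29): L=152 R=94
Round 3 (k=36): L=94 R=167
Round 4 (k=38): L=167 R=143
Round 5 (k=38): L=143 R=230
Round 6 (k=10): L=230 R=140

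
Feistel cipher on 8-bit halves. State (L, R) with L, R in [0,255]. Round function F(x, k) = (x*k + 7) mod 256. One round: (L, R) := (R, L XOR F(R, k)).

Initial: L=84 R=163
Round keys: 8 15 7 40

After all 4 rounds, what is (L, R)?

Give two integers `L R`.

Answer: 251 240

Derivation:
Round 1 (k=8): L=163 R=75
Round 2 (k=15): L=75 R=207
Round 3 (k=7): L=207 R=251
Round 4 (k=40): L=251 R=240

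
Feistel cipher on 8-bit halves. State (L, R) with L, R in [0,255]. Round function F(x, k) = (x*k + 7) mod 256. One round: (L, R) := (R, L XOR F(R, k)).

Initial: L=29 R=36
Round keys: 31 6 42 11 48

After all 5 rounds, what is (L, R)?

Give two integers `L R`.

Answer: 23 180

Derivation:
Round 1 (k=31): L=36 R=126
Round 2 (k=6): L=126 R=223
Round 3 (k=42): L=223 R=227
Round 4 (k=11): L=227 R=23
Round 5 (k=48): L=23 R=180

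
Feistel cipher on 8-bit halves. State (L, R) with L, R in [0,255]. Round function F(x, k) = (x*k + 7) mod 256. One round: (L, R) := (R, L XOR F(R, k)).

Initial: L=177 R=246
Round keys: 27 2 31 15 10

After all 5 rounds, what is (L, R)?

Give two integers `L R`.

Round 1 (k=27): L=246 R=72
Round 2 (k=2): L=72 R=97
Round 3 (k=31): L=97 R=142
Round 4 (k=15): L=142 R=56
Round 5 (k=10): L=56 R=185

Answer: 56 185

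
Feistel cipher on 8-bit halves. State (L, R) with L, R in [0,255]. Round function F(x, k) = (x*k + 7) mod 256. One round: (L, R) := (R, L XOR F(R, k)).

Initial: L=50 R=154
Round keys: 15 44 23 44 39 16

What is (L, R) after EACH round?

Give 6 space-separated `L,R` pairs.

Answer: 154,63 63,65 65,225 225,242 242,4 4,181

Derivation:
Round 1 (k=15): L=154 R=63
Round 2 (k=44): L=63 R=65
Round 3 (k=23): L=65 R=225
Round 4 (k=44): L=225 R=242
Round 5 (k=39): L=242 R=4
Round 6 (k=16): L=4 R=181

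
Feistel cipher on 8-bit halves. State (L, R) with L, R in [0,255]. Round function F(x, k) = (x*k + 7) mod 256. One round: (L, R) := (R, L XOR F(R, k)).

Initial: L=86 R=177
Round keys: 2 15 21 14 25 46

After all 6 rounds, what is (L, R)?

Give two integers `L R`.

Round 1 (k=2): L=177 R=63
Round 2 (k=15): L=63 R=9
Round 3 (k=21): L=9 R=251
Round 4 (k=14): L=251 R=200
Round 5 (k=25): L=200 R=116
Round 6 (k=46): L=116 R=23

Answer: 116 23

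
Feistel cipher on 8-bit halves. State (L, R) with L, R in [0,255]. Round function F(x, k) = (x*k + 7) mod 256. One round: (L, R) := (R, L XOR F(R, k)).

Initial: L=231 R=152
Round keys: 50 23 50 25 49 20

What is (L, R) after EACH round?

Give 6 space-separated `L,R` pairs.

Round 1 (k=50): L=152 R=80
Round 2 (k=23): L=80 R=175
Round 3 (k=50): L=175 R=101
Round 4 (k=25): L=101 R=75
Round 5 (k=49): L=75 R=7
Round 6 (k=20): L=7 R=216

Answer: 152,80 80,175 175,101 101,75 75,7 7,216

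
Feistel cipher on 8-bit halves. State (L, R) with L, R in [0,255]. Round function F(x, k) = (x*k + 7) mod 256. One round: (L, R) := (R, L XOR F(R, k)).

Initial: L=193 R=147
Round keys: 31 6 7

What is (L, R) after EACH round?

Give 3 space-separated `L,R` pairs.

Round 1 (k=31): L=147 R=21
Round 2 (k=6): L=21 R=22
Round 3 (k=7): L=22 R=180

Answer: 147,21 21,22 22,180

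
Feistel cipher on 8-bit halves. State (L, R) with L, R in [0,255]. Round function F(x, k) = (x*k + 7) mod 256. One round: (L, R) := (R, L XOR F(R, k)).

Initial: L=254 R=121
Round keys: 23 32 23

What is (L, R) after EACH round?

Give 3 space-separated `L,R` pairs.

Answer: 121,24 24,126 126,65

Derivation:
Round 1 (k=23): L=121 R=24
Round 2 (k=32): L=24 R=126
Round 3 (k=23): L=126 R=65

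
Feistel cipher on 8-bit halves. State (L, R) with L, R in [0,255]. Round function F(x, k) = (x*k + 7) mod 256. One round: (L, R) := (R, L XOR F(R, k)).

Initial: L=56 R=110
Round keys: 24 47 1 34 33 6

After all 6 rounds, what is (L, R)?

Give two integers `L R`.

Round 1 (k=24): L=110 R=111
Round 2 (k=47): L=111 R=6
Round 3 (k=1): L=6 R=98
Round 4 (k=34): L=98 R=13
Round 5 (k=33): L=13 R=214
Round 6 (k=6): L=214 R=6

Answer: 214 6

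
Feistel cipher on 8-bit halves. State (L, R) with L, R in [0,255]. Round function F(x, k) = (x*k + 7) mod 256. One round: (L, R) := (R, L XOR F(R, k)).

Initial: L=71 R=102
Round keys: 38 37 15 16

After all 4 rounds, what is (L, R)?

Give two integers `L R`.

Answer: 254 34

Derivation:
Round 1 (k=38): L=102 R=108
Round 2 (k=37): L=108 R=197
Round 3 (k=15): L=197 R=254
Round 4 (k=16): L=254 R=34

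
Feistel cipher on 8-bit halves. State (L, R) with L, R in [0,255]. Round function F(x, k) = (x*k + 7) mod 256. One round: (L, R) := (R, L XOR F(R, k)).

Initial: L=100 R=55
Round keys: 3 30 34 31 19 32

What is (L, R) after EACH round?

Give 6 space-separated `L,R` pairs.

Answer: 55,200 200,64 64,79 79,216 216,64 64,223

Derivation:
Round 1 (k=3): L=55 R=200
Round 2 (k=30): L=200 R=64
Round 3 (k=34): L=64 R=79
Round 4 (k=31): L=79 R=216
Round 5 (k=19): L=216 R=64
Round 6 (k=32): L=64 R=223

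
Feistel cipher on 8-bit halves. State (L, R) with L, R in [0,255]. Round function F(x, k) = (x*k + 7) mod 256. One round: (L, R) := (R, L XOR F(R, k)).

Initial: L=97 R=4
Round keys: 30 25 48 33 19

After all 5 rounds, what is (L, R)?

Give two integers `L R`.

Answer: 161 211

Derivation:
Round 1 (k=30): L=4 R=30
Round 2 (k=25): L=30 R=241
Round 3 (k=48): L=241 R=41
Round 4 (k=33): L=41 R=161
Round 5 (k=19): L=161 R=211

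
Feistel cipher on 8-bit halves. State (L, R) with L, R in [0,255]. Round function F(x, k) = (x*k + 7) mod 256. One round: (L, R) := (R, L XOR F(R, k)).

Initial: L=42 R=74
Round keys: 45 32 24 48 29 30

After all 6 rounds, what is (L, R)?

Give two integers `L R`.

Round 1 (k=45): L=74 R=35
Round 2 (k=32): L=35 R=45
Round 3 (k=24): L=45 R=28
Round 4 (k=48): L=28 R=106
Round 5 (k=29): L=106 R=21
Round 6 (k=30): L=21 R=23

Answer: 21 23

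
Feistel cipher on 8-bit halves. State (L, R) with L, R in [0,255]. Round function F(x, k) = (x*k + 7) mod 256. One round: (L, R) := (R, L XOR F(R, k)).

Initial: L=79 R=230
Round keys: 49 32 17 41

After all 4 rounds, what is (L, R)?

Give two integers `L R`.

Answer: 250 176

Derivation:
Round 1 (k=49): L=230 R=66
Round 2 (k=32): L=66 R=161
Round 3 (k=17): L=161 R=250
Round 4 (k=41): L=250 R=176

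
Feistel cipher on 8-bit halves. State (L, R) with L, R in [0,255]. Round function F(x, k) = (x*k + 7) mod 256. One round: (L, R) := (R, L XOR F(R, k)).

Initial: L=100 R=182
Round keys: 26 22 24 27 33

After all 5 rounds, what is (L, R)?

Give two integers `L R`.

Round 1 (k=26): L=182 R=231
Round 2 (k=22): L=231 R=87
Round 3 (k=24): L=87 R=200
Round 4 (k=27): L=200 R=72
Round 5 (k=33): L=72 R=135

Answer: 72 135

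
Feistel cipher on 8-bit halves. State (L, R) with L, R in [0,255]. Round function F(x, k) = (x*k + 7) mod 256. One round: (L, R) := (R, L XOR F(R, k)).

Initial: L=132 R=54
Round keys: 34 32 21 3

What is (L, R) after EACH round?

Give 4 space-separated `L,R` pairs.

Answer: 54,183 183,209 209,155 155,9

Derivation:
Round 1 (k=34): L=54 R=183
Round 2 (k=32): L=183 R=209
Round 3 (k=21): L=209 R=155
Round 4 (k=3): L=155 R=9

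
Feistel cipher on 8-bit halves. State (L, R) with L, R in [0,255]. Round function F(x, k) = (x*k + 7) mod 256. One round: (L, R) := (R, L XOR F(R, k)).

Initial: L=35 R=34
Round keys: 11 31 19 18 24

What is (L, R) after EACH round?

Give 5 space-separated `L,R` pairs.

Round 1 (k=11): L=34 R=94
Round 2 (k=31): L=94 R=75
Round 3 (k=19): L=75 R=198
Round 4 (k=18): L=198 R=184
Round 5 (k=24): L=184 R=129

Answer: 34,94 94,75 75,198 198,184 184,129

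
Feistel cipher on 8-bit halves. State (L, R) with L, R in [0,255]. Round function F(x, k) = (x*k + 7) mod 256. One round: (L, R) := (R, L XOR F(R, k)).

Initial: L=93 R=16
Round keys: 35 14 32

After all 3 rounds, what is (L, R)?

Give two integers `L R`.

Round 1 (k=35): L=16 R=106
Round 2 (k=14): L=106 R=195
Round 3 (k=32): L=195 R=13

Answer: 195 13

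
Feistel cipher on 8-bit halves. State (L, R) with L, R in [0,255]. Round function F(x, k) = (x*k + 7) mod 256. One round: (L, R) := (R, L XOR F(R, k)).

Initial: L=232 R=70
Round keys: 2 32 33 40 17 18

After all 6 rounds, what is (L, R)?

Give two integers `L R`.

Round 1 (k=2): L=70 R=123
Round 2 (k=32): L=123 R=33
Round 3 (k=33): L=33 R=51
Round 4 (k=40): L=51 R=222
Round 5 (k=17): L=222 R=246
Round 6 (k=18): L=246 R=141

Answer: 246 141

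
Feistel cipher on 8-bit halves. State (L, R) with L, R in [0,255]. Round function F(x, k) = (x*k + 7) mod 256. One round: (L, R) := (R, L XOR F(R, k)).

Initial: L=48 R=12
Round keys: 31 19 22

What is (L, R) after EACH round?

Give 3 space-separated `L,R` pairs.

Round 1 (k=31): L=12 R=75
Round 2 (k=19): L=75 R=148
Round 3 (k=22): L=148 R=244

Answer: 12,75 75,148 148,244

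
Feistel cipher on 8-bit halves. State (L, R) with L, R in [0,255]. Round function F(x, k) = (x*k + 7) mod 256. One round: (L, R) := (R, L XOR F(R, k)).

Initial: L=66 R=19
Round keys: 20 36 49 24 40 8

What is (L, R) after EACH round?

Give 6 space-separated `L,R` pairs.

Answer: 19,193 193,56 56,126 126,239 239,33 33,224

Derivation:
Round 1 (k=20): L=19 R=193
Round 2 (k=36): L=193 R=56
Round 3 (k=49): L=56 R=126
Round 4 (k=24): L=126 R=239
Round 5 (k=40): L=239 R=33
Round 6 (k=8): L=33 R=224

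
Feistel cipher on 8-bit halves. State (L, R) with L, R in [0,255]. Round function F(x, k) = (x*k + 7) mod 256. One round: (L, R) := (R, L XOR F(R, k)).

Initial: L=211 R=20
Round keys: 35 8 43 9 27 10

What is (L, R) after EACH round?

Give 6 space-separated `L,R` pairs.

Answer: 20,16 16,147 147,168 168,124 124,179 179,121

Derivation:
Round 1 (k=35): L=20 R=16
Round 2 (k=8): L=16 R=147
Round 3 (k=43): L=147 R=168
Round 4 (k=9): L=168 R=124
Round 5 (k=27): L=124 R=179
Round 6 (k=10): L=179 R=121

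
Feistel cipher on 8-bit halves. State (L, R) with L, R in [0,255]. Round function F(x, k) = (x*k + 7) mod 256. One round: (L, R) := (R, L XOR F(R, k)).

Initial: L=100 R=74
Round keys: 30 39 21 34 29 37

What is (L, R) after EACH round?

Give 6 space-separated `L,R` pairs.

Answer: 74,215 215,130 130,102 102,17 17,146 146,48

Derivation:
Round 1 (k=30): L=74 R=215
Round 2 (k=39): L=215 R=130
Round 3 (k=21): L=130 R=102
Round 4 (k=34): L=102 R=17
Round 5 (k=29): L=17 R=146
Round 6 (k=37): L=146 R=48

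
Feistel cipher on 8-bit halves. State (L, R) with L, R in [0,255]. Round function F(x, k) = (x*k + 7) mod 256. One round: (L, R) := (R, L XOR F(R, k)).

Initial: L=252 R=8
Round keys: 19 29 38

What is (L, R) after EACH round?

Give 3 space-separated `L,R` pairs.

Round 1 (k=19): L=8 R=99
Round 2 (k=29): L=99 R=54
Round 3 (k=38): L=54 R=104

Answer: 8,99 99,54 54,104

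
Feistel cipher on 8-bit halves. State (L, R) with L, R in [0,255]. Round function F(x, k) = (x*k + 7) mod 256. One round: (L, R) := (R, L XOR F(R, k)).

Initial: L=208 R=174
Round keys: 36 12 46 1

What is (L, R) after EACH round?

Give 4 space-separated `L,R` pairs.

Round 1 (k=36): L=174 R=175
Round 2 (k=12): L=175 R=149
Round 3 (k=46): L=149 R=98
Round 4 (k=1): L=98 R=252

Answer: 174,175 175,149 149,98 98,252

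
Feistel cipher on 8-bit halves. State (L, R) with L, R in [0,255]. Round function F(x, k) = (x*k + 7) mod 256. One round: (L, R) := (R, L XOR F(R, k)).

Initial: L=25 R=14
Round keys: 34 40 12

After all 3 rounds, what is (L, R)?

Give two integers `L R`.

Answer: 25 201

Derivation:
Round 1 (k=34): L=14 R=250
Round 2 (k=40): L=250 R=25
Round 3 (k=12): L=25 R=201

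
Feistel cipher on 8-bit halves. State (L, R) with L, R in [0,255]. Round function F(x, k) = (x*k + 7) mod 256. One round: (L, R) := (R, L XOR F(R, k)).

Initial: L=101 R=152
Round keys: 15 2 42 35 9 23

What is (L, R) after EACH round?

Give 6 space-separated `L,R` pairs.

Answer: 152,138 138,131 131,15 15,151 151,89 89,145

Derivation:
Round 1 (k=15): L=152 R=138
Round 2 (k=2): L=138 R=131
Round 3 (k=42): L=131 R=15
Round 4 (k=35): L=15 R=151
Round 5 (k=9): L=151 R=89
Round 6 (k=23): L=89 R=145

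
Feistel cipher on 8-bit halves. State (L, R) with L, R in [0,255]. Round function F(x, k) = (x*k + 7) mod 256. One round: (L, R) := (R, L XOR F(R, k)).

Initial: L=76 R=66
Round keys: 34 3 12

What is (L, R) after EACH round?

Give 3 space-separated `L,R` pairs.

Answer: 66,135 135,222 222,232

Derivation:
Round 1 (k=34): L=66 R=135
Round 2 (k=3): L=135 R=222
Round 3 (k=12): L=222 R=232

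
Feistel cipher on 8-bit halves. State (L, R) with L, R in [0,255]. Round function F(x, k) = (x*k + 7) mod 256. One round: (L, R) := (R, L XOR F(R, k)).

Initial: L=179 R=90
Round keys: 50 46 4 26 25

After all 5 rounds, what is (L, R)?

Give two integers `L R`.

Round 1 (k=50): L=90 R=40
Round 2 (k=46): L=40 R=109
Round 3 (k=4): L=109 R=147
Round 4 (k=26): L=147 R=152
Round 5 (k=25): L=152 R=76

Answer: 152 76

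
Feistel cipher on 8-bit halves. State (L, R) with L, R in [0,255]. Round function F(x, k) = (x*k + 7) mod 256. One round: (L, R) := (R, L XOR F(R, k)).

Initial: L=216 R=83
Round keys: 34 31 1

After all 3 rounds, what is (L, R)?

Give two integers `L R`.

Answer: 129 93

Derivation:
Round 1 (k=34): L=83 R=213
Round 2 (k=31): L=213 R=129
Round 3 (k=1): L=129 R=93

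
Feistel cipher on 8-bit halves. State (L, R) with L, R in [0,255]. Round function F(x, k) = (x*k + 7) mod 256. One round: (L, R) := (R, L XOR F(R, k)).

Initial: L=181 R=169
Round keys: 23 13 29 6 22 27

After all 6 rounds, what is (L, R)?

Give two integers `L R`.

Answer: 114 231

Derivation:
Round 1 (k=23): L=169 R=131
Round 2 (k=13): L=131 R=7
Round 3 (k=29): L=7 R=81
Round 4 (k=6): L=81 R=234
Round 5 (k=22): L=234 R=114
Round 6 (k=27): L=114 R=231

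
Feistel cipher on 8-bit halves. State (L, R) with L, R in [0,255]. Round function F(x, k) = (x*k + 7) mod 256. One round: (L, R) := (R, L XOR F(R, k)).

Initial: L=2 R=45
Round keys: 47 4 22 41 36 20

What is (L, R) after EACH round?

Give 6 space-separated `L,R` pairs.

Answer: 45,72 72,10 10,171 171,96 96,44 44,23

Derivation:
Round 1 (k=47): L=45 R=72
Round 2 (k=4): L=72 R=10
Round 3 (k=22): L=10 R=171
Round 4 (k=41): L=171 R=96
Round 5 (k=36): L=96 R=44
Round 6 (k=20): L=44 R=23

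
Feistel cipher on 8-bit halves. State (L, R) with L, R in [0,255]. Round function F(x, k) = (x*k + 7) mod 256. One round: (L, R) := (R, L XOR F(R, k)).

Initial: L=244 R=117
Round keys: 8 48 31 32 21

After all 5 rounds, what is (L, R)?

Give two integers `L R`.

Round 1 (k=8): L=117 R=91
Round 2 (k=48): L=91 R=98
Round 3 (k=31): L=98 R=190
Round 4 (k=32): L=190 R=165
Round 5 (k=21): L=165 R=46

Answer: 165 46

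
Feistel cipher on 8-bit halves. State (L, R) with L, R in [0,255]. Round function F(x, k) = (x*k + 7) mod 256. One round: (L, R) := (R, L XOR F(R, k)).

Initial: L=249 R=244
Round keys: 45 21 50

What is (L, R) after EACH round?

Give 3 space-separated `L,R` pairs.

Answer: 244,18 18,117 117,243

Derivation:
Round 1 (k=45): L=244 R=18
Round 2 (k=21): L=18 R=117
Round 3 (k=50): L=117 R=243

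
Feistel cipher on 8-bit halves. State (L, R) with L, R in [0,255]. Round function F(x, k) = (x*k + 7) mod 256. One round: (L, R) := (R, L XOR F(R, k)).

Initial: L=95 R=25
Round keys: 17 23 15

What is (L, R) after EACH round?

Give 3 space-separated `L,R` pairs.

Round 1 (k=17): L=25 R=239
Round 2 (k=23): L=239 R=153
Round 3 (k=15): L=153 R=17

Answer: 25,239 239,153 153,17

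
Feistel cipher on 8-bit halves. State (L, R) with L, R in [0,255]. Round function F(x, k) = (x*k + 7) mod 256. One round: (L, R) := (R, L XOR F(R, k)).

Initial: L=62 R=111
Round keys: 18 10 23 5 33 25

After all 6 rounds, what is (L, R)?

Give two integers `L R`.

Answer: 128 8

Derivation:
Round 1 (k=18): L=111 R=235
Round 2 (k=10): L=235 R=90
Round 3 (k=23): L=90 R=246
Round 4 (k=5): L=246 R=143
Round 5 (k=33): L=143 R=128
Round 6 (k=25): L=128 R=8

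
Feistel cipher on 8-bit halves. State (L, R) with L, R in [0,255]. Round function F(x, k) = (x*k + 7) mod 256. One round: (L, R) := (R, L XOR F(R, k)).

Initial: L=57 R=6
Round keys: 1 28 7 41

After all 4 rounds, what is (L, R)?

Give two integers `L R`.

Answer: 234 48

Derivation:
Round 1 (k=1): L=6 R=52
Round 2 (k=28): L=52 R=177
Round 3 (k=7): L=177 R=234
Round 4 (k=41): L=234 R=48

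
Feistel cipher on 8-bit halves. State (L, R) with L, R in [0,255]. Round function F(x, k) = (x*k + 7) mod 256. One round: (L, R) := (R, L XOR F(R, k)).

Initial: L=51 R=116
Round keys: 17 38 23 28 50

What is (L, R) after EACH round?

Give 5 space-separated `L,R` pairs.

Round 1 (k=17): L=116 R=136
Round 2 (k=38): L=136 R=67
Round 3 (k=23): L=67 R=132
Round 4 (k=28): L=132 R=52
Round 5 (k=50): L=52 R=171

Answer: 116,136 136,67 67,132 132,52 52,171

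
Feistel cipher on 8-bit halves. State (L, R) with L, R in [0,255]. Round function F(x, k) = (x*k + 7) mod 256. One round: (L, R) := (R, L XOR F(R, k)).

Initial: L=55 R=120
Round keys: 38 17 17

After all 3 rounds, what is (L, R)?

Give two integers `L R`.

Round 1 (k=38): L=120 R=224
Round 2 (k=17): L=224 R=159
Round 3 (k=17): L=159 R=118

Answer: 159 118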